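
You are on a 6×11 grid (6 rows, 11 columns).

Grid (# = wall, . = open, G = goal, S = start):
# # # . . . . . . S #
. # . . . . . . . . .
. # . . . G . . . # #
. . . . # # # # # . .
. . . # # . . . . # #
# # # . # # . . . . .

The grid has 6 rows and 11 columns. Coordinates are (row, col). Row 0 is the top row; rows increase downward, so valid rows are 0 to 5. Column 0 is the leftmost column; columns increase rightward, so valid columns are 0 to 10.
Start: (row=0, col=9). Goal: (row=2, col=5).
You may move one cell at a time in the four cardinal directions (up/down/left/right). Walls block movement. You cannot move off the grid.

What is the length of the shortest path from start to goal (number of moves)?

BFS from (row=0, col=9) until reaching (row=2, col=5):
  Distance 0: (row=0, col=9)
  Distance 1: (row=0, col=8), (row=1, col=9)
  Distance 2: (row=0, col=7), (row=1, col=8), (row=1, col=10)
  Distance 3: (row=0, col=6), (row=1, col=7), (row=2, col=8)
  Distance 4: (row=0, col=5), (row=1, col=6), (row=2, col=7)
  Distance 5: (row=0, col=4), (row=1, col=5), (row=2, col=6)
  Distance 6: (row=0, col=3), (row=1, col=4), (row=2, col=5)  <- goal reached here
One shortest path (6 moves): (row=0, col=9) -> (row=0, col=8) -> (row=0, col=7) -> (row=0, col=6) -> (row=0, col=5) -> (row=1, col=5) -> (row=2, col=5)

Answer: Shortest path length: 6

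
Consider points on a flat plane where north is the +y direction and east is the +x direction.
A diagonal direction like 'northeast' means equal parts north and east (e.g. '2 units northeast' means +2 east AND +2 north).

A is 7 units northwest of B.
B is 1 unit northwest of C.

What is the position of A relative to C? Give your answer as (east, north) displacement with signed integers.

Answer: A is at (east=-8, north=8) relative to C.

Derivation:
Place C at the origin (east=0, north=0).
  B is 1 unit northwest of C: delta (east=-1, north=+1); B at (east=-1, north=1).
  A is 7 units northwest of B: delta (east=-7, north=+7); A at (east=-8, north=8).
Therefore A relative to C: (east=-8, north=8).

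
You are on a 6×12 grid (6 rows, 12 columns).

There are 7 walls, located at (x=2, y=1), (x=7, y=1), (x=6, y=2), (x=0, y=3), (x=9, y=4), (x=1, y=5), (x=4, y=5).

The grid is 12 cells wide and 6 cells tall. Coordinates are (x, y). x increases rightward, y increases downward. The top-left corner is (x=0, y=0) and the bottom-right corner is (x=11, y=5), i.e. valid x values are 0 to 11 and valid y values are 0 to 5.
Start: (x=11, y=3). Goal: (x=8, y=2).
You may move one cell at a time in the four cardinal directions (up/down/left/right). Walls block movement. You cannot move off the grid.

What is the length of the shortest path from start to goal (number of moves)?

BFS from (x=11, y=3) until reaching (x=8, y=2):
  Distance 0: (x=11, y=3)
  Distance 1: (x=11, y=2), (x=10, y=3), (x=11, y=4)
  Distance 2: (x=11, y=1), (x=10, y=2), (x=9, y=3), (x=10, y=4), (x=11, y=5)
  Distance 3: (x=11, y=0), (x=10, y=1), (x=9, y=2), (x=8, y=3), (x=10, y=5)
  Distance 4: (x=10, y=0), (x=9, y=1), (x=8, y=2), (x=7, y=3), (x=8, y=4), (x=9, y=5)  <- goal reached here
One shortest path (4 moves): (x=11, y=3) -> (x=10, y=3) -> (x=9, y=3) -> (x=8, y=3) -> (x=8, y=2)

Answer: Shortest path length: 4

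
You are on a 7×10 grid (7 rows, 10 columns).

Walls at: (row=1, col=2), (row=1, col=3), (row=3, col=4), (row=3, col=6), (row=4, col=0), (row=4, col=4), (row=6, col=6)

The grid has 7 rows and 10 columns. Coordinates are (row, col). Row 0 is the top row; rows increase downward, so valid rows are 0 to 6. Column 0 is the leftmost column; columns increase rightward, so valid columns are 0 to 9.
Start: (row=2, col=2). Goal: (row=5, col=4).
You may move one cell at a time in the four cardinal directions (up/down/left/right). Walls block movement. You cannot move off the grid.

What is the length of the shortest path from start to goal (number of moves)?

BFS from (row=2, col=2) until reaching (row=5, col=4):
  Distance 0: (row=2, col=2)
  Distance 1: (row=2, col=1), (row=2, col=3), (row=3, col=2)
  Distance 2: (row=1, col=1), (row=2, col=0), (row=2, col=4), (row=3, col=1), (row=3, col=3), (row=4, col=2)
  Distance 3: (row=0, col=1), (row=1, col=0), (row=1, col=4), (row=2, col=5), (row=3, col=0), (row=4, col=1), (row=4, col=3), (row=5, col=2)
  Distance 4: (row=0, col=0), (row=0, col=2), (row=0, col=4), (row=1, col=5), (row=2, col=6), (row=3, col=5), (row=5, col=1), (row=5, col=3), (row=6, col=2)
  Distance 5: (row=0, col=3), (row=0, col=5), (row=1, col=6), (row=2, col=7), (row=4, col=5), (row=5, col=0), (row=5, col=4), (row=6, col=1), (row=6, col=3)  <- goal reached here
One shortest path (5 moves): (row=2, col=2) -> (row=2, col=3) -> (row=3, col=3) -> (row=4, col=3) -> (row=5, col=3) -> (row=5, col=4)

Answer: Shortest path length: 5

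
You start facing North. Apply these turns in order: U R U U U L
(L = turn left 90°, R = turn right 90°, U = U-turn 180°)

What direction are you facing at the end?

Start: North
  U (U-turn (180°)) -> South
  R (right (90° clockwise)) -> West
  U (U-turn (180°)) -> East
  U (U-turn (180°)) -> West
  U (U-turn (180°)) -> East
  L (left (90° counter-clockwise)) -> North
Final: North

Answer: Final heading: North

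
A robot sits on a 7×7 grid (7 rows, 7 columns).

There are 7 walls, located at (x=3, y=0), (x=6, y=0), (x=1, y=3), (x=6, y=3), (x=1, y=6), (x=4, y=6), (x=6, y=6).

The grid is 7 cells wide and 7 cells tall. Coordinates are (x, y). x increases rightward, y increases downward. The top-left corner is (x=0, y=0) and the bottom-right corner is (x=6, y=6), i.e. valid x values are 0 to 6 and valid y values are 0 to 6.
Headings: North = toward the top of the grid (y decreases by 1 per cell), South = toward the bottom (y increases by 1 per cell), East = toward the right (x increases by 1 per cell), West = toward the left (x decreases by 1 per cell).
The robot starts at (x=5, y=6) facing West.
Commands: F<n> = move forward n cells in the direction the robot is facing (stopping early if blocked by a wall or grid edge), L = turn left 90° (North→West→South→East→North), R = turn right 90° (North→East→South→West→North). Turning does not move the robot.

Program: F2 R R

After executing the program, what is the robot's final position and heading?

Start: (x=5, y=6), facing West
  F2: move forward 0/2 (blocked), now at (x=5, y=6)
  R: turn right, now facing North
  R: turn right, now facing East
Final: (x=5, y=6), facing East

Answer: Final position: (x=5, y=6), facing East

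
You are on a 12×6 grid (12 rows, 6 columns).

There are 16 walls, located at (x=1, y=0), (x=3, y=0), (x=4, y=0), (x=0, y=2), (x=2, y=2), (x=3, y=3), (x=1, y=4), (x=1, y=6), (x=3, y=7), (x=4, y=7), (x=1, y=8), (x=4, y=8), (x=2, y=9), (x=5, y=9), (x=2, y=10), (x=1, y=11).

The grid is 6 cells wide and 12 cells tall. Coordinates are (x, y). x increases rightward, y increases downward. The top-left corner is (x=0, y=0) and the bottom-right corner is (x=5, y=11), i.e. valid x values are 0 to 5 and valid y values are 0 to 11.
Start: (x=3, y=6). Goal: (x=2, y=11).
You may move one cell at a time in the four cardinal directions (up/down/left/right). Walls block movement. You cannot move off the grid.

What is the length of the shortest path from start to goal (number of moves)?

Answer: Shortest path length: 8

Derivation:
BFS from (x=3, y=6) until reaching (x=2, y=11):
  Distance 0: (x=3, y=6)
  Distance 1: (x=3, y=5), (x=2, y=6), (x=4, y=6)
  Distance 2: (x=3, y=4), (x=2, y=5), (x=4, y=5), (x=5, y=6), (x=2, y=7)
  Distance 3: (x=2, y=4), (x=4, y=4), (x=1, y=5), (x=5, y=5), (x=1, y=7), (x=5, y=7), (x=2, y=8)
  Distance 4: (x=2, y=3), (x=4, y=3), (x=5, y=4), (x=0, y=5), (x=0, y=7), (x=3, y=8), (x=5, y=8)
  Distance 5: (x=4, y=2), (x=1, y=3), (x=5, y=3), (x=0, y=4), (x=0, y=6), (x=0, y=8), (x=3, y=9)
  Distance 6: (x=4, y=1), (x=1, y=2), (x=3, y=2), (x=5, y=2), (x=0, y=3), (x=0, y=9), (x=4, y=9), (x=3, y=10)
  Distance 7: (x=1, y=1), (x=3, y=1), (x=5, y=1), (x=1, y=9), (x=0, y=10), (x=4, y=10), (x=3, y=11)
  Distance 8: (x=5, y=0), (x=0, y=1), (x=2, y=1), (x=1, y=10), (x=5, y=10), (x=0, y=11), (x=2, y=11), (x=4, y=11)  <- goal reached here
One shortest path (8 moves): (x=3, y=6) -> (x=2, y=6) -> (x=2, y=7) -> (x=2, y=8) -> (x=3, y=8) -> (x=3, y=9) -> (x=3, y=10) -> (x=3, y=11) -> (x=2, y=11)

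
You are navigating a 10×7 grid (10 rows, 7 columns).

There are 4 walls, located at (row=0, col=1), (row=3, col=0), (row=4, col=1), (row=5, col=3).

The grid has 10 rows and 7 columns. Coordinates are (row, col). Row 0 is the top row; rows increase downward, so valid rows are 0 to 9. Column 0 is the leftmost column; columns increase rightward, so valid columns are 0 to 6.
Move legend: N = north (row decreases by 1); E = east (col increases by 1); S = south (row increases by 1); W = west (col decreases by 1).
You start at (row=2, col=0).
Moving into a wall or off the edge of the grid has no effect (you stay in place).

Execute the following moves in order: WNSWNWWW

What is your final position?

Answer: Final position: (row=1, col=0)

Derivation:
Start: (row=2, col=0)
  W (west): blocked, stay at (row=2, col=0)
  N (north): (row=2, col=0) -> (row=1, col=0)
  S (south): (row=1, col=0) -> (row=2, col=0)
  W (west): blocked, stay at (row=2, col=0)
  N (north): (row=2, col=0) -> (row=1, col=0)
  [×3]W (west): blocked, stay at (row=1, col=0)
Final: (row=1, col=0)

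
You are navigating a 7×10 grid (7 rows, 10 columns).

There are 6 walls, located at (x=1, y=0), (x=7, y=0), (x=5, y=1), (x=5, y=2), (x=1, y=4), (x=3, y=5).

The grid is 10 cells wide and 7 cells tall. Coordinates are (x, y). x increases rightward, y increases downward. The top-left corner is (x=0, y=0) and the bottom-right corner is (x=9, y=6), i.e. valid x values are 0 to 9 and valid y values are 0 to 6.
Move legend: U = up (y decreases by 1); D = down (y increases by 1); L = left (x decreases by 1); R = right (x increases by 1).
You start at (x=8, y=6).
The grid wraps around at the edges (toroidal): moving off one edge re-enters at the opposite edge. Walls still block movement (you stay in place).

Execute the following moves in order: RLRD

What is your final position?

Answer: Final position: (x=9, y=0)

Derivation:
Start: (x=8, y=6)
  R (right): (x=8, y=6) -> (x=9, y=6)
  L (left): (x=9, y=6) -> (x=8, y=6)
  R (right): (x=8, y=6) -> (x=9, y=6)
  D (down): (x=9, y=6) -> (x=9, y=0)
Final: (x=9, y=0)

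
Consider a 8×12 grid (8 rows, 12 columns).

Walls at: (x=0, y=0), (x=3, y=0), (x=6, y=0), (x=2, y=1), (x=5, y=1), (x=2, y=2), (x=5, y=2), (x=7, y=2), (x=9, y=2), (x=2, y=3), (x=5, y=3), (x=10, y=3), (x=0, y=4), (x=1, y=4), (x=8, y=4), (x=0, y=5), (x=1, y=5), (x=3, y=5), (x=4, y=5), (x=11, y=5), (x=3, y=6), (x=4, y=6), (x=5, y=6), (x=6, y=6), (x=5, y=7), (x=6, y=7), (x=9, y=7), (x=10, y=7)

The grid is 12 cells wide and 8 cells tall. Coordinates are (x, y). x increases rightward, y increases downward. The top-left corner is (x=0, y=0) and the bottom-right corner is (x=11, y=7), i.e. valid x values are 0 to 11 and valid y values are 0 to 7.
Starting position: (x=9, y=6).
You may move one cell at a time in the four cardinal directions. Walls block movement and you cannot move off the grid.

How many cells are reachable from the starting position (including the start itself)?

Answer: Reachable cells: 60

Derivation:
BFS flood-fill from (x=9, y=6):
  Distance 0: (x=9, y=6)
  Distance 1: (x=9, y=5), (x=8, y=6), (x=10, y=6)
  Distance 2: (x=9, y=4), (x=8, y=5), (x=10, y=5), (x=7, y=6), (x=11, y=6), (x=8, y=7)
  Distance 3: (x=9, y=3), (x=10, y=4), (x=7, y=5), (x=7, y=7), (x=11, y=7)
  Distance 4: (x=8, y=3), (x=7, y=4), (x=11, y=4), (x=6, y=5)
  Distance 5: (x=8, y=2), (x=7, y=3), (x=11, y=3), (x=6, y=4), (x=5, y=5)
  Distance 6: (x=8, y=1), (x=11, y=2), (x=6, y=3), (x=5, y=4)
  Distance 7: (x=8, y=0), (x=7, y=1), (x=9, y=1), (x=11, y=1), (x=6, y=2), (x=10, y=2), (x=4, y=4)
  Distance 8: (x=7, y=0), (x=9, y=0), (x=11, y=0), (x=6, y=1), (x=10, y=1), (x=4, y=3), (x=3, y=4)
  Distance 9: (x=10, y=0), (x=4, y=2), (x=3, y=3), (x=2, y=4)
  Distance 10: (x=4, y=1), (x=3, y=2), (x=2, y=5)
  Distance 11: (x=4, y=0), (x=3, y=1), (x=2, y=6)
  Distance 12: (x=5, y=0), (x=1, y=6), (x=2, y=7)
  Distance 13: (x=0, y=6), (x=1, y=7), (x=3, y=7)
  Distance 14: (x=0, y=7), (x=4, y=7)
Total reachable: 60 (grid has 68 open cells total)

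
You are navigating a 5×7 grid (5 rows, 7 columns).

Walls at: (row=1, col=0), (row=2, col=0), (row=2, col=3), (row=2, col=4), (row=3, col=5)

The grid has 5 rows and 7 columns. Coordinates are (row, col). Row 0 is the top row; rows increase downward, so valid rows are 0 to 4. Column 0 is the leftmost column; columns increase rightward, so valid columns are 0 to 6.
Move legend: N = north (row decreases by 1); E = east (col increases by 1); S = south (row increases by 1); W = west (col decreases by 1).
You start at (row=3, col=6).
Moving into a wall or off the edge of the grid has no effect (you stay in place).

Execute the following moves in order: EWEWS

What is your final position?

Answer: Final position: (row=4, col=6)

Derivation:
Start: (row=3, col=6)
  E (east): blocked, stay at (row=3, col=6)
  W (west): blocked, stay at (row=3, col=6)
  E (east): blocked, stay at (row=3, col=6)
  W (west): blocked, stay at (row=3, col=6)
  S (south): (row=3, col=6) -> (row=4, col=6)
Final: (row=4, col=6)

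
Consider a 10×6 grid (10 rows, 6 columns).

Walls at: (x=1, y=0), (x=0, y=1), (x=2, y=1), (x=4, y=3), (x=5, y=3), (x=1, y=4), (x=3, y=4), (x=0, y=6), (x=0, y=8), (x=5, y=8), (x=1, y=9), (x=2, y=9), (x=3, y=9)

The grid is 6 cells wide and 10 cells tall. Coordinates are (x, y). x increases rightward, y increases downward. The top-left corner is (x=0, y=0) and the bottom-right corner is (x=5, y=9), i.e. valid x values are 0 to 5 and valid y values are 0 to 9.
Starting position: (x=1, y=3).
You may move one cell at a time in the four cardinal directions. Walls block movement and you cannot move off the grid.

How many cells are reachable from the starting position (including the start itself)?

BFS flood-fill from (x=1, y=3):
  Distance 0: (x=1, y=3)
  Distance 1: (x=1, y=2), (x=0, y=3), (x=2, y=3)
  Distance 2: (x=1, y=1), (x=0, y=2), (x=2, y=2), (x=3, y=3), (x=0, y=4), (x=2, y=4)
  Distance 3: (x=3, y=2), (x=0, y=5), (x=2, y=5)
  Distance 4: (x=3, y=1), (x=4, y=2), (x=1, y=5), (x=3, y=5), (x=2, y=6)
  Distance 5: (x=3, y=0), (x=4, y=1), (x=5, y=2), (x=4, y=5), (x=1, y=6), (x=3, y=6), (x=2, y=7)
  Distance 6: (x=2, y=0), (x=4, y=0), (x=5, y=1), (x=4, y=4), (x=5, y=5), (x=4, y=6), (x=1, y=7), (x=3, y=7), (x=2, y=8)
  Distance 7: (x=5, y=0), (x=5, y=4), (x=5, y=6), (x=0, y=7), (x=4, y=7), (x=1, y=8), (x=3, y=8)
  Distance 8: (x=5, y=7), (x=4, y=8)
  Distance 9: (x=4, y=9)
  Distance 10: (x=5, y=9)
Total reachable: 45 (grid has 47 open cells total)

Answer: Reachable cells: 45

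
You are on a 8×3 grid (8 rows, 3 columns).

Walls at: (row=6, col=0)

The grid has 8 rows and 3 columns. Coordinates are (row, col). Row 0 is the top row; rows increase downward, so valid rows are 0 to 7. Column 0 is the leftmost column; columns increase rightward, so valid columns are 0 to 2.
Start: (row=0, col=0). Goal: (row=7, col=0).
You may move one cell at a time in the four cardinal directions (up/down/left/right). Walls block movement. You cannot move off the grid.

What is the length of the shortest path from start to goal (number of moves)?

Answer: Shortest path length: 9

Derivation:
BFS from (row=0, col=0) until reaching (row=7, col=0):
  Distance 0: (row=0, col=0)
  Distance 1: (row=0, col=1), (row=1, col=0)
  Distance 2: (row=0, col=2), (row=1, col=1), (row=2, col=0)
  Distance 3: (row=1, col=2), (row=2, col=1), (row=3, col=0)
  Distance 4: (row=2, col=2), (row=3, col=1), (row=4, col=0)
  Distance 5: (row=3, col=2), (row=4, col=1), (row=5, col=0)
  Distance 6: (row=4, col=2), (row=5, col=1)
  Distance 7: (row=5, col=2), (row=6, col=1)
  Distance 8: (row=6, col=2), (row=7, col=1)
  Distance 9: (row=7, col=0), (row=7, col=2)  <- goal reached here
One shortest path (9 moves): (row=0, col=0) -> (row=0, col=1) -> (row=1, col=1) -> (row=2, col=1) -> (row=3, col=1) -> (row=4, col=1) -> (row=5, col=1) -> (row=6, col=1) -> (row=7, col=1) -> (row=7, col=0)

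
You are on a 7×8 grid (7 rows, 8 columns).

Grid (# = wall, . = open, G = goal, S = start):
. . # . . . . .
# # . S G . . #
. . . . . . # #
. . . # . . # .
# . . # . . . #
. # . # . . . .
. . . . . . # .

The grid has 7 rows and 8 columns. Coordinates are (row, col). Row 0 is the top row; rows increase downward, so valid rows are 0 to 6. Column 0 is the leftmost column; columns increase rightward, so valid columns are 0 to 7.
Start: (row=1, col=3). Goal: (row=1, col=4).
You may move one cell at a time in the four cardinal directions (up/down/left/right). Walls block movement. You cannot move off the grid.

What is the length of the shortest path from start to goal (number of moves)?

Answer: Shortest path length: 1

Derivation:
BFS from (row=1, col=3) until reaching (row=1, col=4):
  Distance 0: (row=1, col=3)
  Distance 1: (row=0, col=3), (row=1, col=2), (row=1, col=4), (row=2, col=3)  <- goal reached here
One shortest path (1 moves): (row=1, col=3) -> (row=1, col=4)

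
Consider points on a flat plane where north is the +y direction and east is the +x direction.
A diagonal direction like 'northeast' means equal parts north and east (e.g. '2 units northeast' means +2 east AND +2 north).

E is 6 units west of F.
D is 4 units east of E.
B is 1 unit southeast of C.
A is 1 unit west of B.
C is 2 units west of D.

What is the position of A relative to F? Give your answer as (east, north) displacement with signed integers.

Place F at the origin (east=0, north=0).
  E is 6 units west of F: delta (east=-6, north=+0); E at (east=-6, north=0).
  D is 4 units east of E: delta (east=+4, north=+0); D at (east=-2, north=0).
  C is 2 units west of D: delta (east=-2, north=+0); C at (east=-4, north=0).
  B is 1 unit southeast of C: delta (east=+1, north=-1); B at (east=-3, north=-1).
  A is 1 unit west of B: delta (east=-1, north=+0); A at (east=-4, north=-1).
Therefore A relative to F: (east=-4, north=-1).

Answer: A is at (east=-4, north=-1) relative to F.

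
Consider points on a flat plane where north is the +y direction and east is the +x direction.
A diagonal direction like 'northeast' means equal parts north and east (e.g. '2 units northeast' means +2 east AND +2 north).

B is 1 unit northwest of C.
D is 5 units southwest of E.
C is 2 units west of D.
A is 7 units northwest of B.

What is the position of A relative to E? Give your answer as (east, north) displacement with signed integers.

Place E at the origin (east=0, north=0).
  D is 5 units southwest of E: delta (east=-5, north=-5); D at (east=-5, north=-5).
  C is 2 units west of D: delta (east=-2, north=+0); C at (east=-7, north=-5).
  B is 1 unit northwest of C: delta (east=-1, north=+1); B at (east=-8, north=-4).
  A is 7 units northwest of B: delta (east=-7, north=+7); A at (east=-15, north=3).
Therefore A relative to E: (east=-15, north=3).

Answer: A is at (east=-15, north=3) relative to E.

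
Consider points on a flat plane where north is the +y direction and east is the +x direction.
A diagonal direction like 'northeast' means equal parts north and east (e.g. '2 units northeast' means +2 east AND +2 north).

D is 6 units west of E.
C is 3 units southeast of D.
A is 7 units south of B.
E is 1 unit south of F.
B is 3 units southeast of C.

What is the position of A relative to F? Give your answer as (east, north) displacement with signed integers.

Place F at the origin (east=0, north=0).
  E is 1 unit south of F: delta (east=+0, north=-1); E at (east=0, north=-1).
  D is 6 units west of E: delta (east=-6, north=+0); D at (east=-6, north=-1).
  C is 3 units southeast of D: delta (east=+3, north=-3); C at (east=-3, north=-4).
  B is 3 units southeast of C: delta (east=+3, north=-3); B at (east=0, north=-7).
  A is 7 units south of B: delta (east=+0, north=-7); A at (east=0, north=-14).
Therefore A relative to F: (east=0, north=-14).

Answer: A is at (east=0, north=-14) relative to F.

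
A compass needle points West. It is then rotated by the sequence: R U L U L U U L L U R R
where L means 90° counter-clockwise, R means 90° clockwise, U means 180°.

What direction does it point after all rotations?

Start: West
  R (right (90° clockwise)) -> North
  U (U-turn (180°)) -> South
  L (left (90° counter-clockwise)) -> East
  U (U-turn (180°)) -> West
  L (left (90° counter-clockwise)) -> South
  U (U-turn (180°)) -> North
  U (U-turn (180°)) -> South
  L (left (90° counter-clockwise)) -> East
  L (left (90° counter-clockwise)) -> North
  U (U-turn (180°)) -> South
  R (right (90° clockwise)) -> West
  R (right (90° clockwise)) -> North
Final: North

Answer: Final heading: North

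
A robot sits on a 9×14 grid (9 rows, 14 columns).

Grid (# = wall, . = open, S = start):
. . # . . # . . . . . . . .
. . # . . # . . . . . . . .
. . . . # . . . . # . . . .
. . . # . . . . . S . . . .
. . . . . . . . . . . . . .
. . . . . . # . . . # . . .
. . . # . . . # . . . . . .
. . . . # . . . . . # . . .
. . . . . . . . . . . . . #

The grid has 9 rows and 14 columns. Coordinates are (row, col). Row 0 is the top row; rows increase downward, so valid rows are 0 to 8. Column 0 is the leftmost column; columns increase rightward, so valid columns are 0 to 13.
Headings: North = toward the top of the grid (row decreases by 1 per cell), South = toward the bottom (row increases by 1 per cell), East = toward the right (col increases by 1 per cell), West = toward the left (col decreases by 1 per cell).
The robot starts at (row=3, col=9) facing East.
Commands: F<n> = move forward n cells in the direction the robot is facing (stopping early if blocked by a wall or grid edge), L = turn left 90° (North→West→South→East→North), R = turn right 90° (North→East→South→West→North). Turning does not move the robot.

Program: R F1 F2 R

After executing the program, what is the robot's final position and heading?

Start: (row=3, col=9), facing East
  R: turn right, now facing South
  F1: move forward 1, now at (row=4, col=9)
  F2: move forward 2, now at (row=6, col=9)
  R: turn right, now facing West
Final: (row=6, col=9), facing West

Answer: Final position: (row=6, col=9), facing West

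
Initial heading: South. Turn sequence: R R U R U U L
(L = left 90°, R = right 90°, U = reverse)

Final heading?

Start: South
  R (right (90° clockwise)) -> West
  R (right (90° clockwise)) -> North
  U (U-turn (180°)) -> South
  R (right (90° clockwise)) -> West
  U (U-turn (180°)) -> East
  U (U-turn (180°)) -> West
  L (left (90° counter-clockwise)) -> South
Final: South

Answer: Final heading: South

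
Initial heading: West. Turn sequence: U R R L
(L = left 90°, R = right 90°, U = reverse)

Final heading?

Start: West
  U (U-turn (180°)) -> East
  R (right (90° clockwise)) -> South
  R (right (90° clockwise)) -> West
  L (left (90° counter-clockwise)) -> South
Final: South

Answer: Final heading: South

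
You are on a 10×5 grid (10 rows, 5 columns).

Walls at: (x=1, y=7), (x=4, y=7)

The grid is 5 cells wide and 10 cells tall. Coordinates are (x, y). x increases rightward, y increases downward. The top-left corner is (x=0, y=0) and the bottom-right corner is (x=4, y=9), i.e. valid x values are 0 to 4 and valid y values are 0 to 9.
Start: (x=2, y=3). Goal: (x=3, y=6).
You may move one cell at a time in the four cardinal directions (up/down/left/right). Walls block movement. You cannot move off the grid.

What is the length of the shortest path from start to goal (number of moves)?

BFS from (x=2, y=3) until reaching (x=3, y=6):
  Distance 0: (x=2, y=3)
  Distance 1: (x=2, y=2), (x=1, y=3), (x=3, y=3), (x=2, y=4)
  Distance 2: (x=2, y=1), (x=1, y=2), (x=3, y=2), (x=0, y=3), (x=4, y=3), (x=1, y=4), (x=3, y=4), (x=2, y=5)
  Distance 3: (x=2, y=0), (x=1, y=1), (x=3, y=1), (x=0, y=2), (x=4, y=2), (x=0, y=4), (x=4, y=4), (x=1, y=5), (x=3, y=5), (x=2, y=6)
  Distance 4: (x=1, y=0), (x=3, y=0), (x=0, y=1), (x=4, y=1), (x=0, y=5), (x=4, y=5), (x=1, y=6), (x=3, y=6), (x=2, y=7)  <- goal reached here
One shortest path (4 moves): (x=2, y=3) -> (x=3, y=3) -> (x=3, y=4) -> (x=3, y=5) -> (x=3, y=6)

Answer: Shortest path length: 4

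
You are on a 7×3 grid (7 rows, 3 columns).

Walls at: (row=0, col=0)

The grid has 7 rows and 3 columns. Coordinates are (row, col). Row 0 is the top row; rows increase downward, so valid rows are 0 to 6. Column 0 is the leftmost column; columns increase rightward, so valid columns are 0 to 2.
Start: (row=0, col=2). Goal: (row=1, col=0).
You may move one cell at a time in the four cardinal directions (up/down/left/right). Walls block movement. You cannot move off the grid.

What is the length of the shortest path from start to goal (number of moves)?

BFS from (row=0, col=2) until reaching (row=1, col=0):
  Distance 0: (row=0, col=2)
  Distance 1: (row=0, col=1), (row=1, col=2)
  Distance 2: (row=1, col=1), (row=2, col=2)
  Distance 3: (row=1, col=0), (row=2, col=1), (row=3, col=2)  <- goal reached here
One shortest path (3 moves): (row=0, col=2) -> (row=0, col=1) -> (row=1, col=1) -> (row=1, col=0)

Answer: Shortest path length: 3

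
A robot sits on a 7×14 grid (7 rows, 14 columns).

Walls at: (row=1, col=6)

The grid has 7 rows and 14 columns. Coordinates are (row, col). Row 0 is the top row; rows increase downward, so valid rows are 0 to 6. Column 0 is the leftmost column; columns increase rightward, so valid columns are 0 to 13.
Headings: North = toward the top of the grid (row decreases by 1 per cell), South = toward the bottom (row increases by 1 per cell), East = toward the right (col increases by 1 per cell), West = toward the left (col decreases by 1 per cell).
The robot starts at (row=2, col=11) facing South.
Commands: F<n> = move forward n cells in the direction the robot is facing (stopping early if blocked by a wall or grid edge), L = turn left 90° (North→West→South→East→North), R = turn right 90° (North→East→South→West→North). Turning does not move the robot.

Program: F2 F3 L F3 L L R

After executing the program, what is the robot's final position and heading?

Answer: Final position: (row=6, col=13), facing North

Derivation:
Start: (row=2, col=11), facing South
  F2: move forward 2, now at (row=4, col=11)
  F3: move forward 2/3 (blocked), now at (row=6, col=11)
  L: turn left, now facing East
  F3: move forward 2/3 (blocked), now at (row=6, col=13)
  L: turn left, now facing North
  L: turn left, now facing West
  R: turn right, now facing North
Final: (row=6, col=13), facing North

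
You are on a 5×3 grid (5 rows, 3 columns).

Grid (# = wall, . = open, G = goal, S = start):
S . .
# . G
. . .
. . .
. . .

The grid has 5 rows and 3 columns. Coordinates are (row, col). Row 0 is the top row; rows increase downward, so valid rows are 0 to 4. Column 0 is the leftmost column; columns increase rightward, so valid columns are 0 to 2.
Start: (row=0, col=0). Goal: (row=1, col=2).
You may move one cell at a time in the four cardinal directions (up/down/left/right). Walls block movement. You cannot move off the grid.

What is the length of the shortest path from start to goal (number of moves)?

Answer: Shortest path length: 3

Derivation:
BFS from (row=0, col=0) until reaching (row=1, col=2):
  Distance 0: (row=0, col=0)
  Distance 1: (row=0, col=1)
  Distance 2: (row=0, col=2), (row=1, col=1)
  Distance 3: (row=1, col=2), (row=2, col=1)  <- goal reached here
One shortest path (3 moves): (row=0, col=0) -> (row=0, col=1) -> (row=0, col=2) -> (row=1, col=2)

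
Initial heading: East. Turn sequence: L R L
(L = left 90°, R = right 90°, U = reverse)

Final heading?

Answer: Final heading: North

Derivation:
Start: East
  L (left (90° counter-clockwise)) -> North
  R (right (90° clockwise)) -> East
  L (left (90° counter-clockwise)) -> North
Final: North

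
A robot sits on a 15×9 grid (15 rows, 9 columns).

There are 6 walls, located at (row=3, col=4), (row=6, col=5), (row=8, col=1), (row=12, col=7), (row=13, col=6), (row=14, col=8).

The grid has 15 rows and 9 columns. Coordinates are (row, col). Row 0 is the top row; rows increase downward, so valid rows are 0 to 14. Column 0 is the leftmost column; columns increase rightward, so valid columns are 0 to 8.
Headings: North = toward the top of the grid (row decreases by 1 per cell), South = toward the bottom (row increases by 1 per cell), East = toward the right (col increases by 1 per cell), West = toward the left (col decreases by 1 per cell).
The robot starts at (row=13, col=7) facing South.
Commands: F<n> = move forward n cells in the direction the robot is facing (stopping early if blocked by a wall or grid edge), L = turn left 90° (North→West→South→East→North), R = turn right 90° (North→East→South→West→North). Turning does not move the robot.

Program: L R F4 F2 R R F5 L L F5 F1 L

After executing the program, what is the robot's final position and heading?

Start: (row=13, col=7), facing South
  L: turn left, now facing East
  R: turn right, now facing South
  F4: move forward 1/4 (blocked), now at (row=14, col=7)
  F2: move forward 0/2 (blocked), now at (row=14, col=7)
  R: turn right, now facing West
  R: turn right, now facing North
  F5: move forward 1/5 (blocked), now at (row=13, col=7)
  L: turn left, now facing West
  L: turn left, now facing South
  F5: move forward 1/5 (blocked), now at (row=14, col=7)
  F1: move forward 0/1 (blocked), now at (row=14, col=7)
  L: turn left, now facing East
Final: (row=14, col=7), facing East

Answer: Final position: (row=14, col=7), facing East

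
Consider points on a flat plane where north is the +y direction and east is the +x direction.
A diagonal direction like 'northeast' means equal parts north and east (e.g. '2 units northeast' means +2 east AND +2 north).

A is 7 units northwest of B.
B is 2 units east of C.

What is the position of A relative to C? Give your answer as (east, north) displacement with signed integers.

Answer: A is at (east=-5, north=7) relative to C.

Derivation:
Place C at the origin (east=0, north=0).
  B is 2 units east of C: delta (east=+2, north=+0); B at (east=2, north=0).
  A is 7 units northwest of B: delta (east=-7, north=+7); A at (east=-5, north=7).
Therefore A relative to C: (east=-5, north=7).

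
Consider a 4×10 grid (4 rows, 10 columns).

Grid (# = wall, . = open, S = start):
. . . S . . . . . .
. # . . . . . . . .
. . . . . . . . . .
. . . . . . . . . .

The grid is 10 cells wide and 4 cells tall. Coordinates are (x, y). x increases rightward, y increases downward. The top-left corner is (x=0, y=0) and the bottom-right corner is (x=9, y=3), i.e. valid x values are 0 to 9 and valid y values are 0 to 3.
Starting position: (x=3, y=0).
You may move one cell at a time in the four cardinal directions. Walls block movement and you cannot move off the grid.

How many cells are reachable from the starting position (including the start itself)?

BFS flood-fill from (x=3, y=0):
  Distance 0: (x=3, y=0)
  Distance 1: (x=2, y=0), (x=4, y=0), (x=3, y=1)
  Distance 2: (x=1, y=0), (x=5, y=0), (x=2, y=1), (x=4, y=1), (x=3, y=2)
  Distance 3: (x=0, y=0), (x=6, y=0), (x=5, y=1), (x=2, y=2), (x=4, y=2), (x=3, y=3)
  Distance 4: (x=7, y=0), (x=0, y=1), (x=6, y=1), (x=1, y=2), (x=5, y=2), (x=2, y=3), (x=4, y=3)
  Distance 5: (x=8, y=0), (x=7, y=1), (x=0, y=2), (x=6, y=2), (x=1, y=3), (x=5, y=3)
  Distance 6: (x=9, y=0), (x=8, y=1), (x=7, y=2), (x=0, y=3), (x=6, y=3)
  Distance 7: (x=9, y=1), (x=8, y=2), (x=7, y=3)
  Distance 8: (x=9, y=2), (x=8, y=3)
  Distance 9: (x=9, y=3)
Total reachable: 39 (grid has 39 open cells total)

Answer: Reachable cells: 39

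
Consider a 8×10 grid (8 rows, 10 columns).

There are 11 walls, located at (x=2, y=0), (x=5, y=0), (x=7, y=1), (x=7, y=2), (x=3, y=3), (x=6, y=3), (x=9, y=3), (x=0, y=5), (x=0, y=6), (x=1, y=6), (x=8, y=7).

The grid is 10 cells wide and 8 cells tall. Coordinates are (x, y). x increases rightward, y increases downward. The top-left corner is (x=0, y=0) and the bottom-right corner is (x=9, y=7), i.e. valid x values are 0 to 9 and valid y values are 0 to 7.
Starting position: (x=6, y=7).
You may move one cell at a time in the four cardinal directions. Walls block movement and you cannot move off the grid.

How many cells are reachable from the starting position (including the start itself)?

Answer: Reachable cells: 69

Derivation:
BFS flood-fill from (x=6, y=7):
  Distance 0: (x=6, y=7)
  Distance 1: (x=6, y=6), (x=5, y=7), (x=7, y=7)
  Distance 2: (x=6, y=5), (x=5, y=6), (x=7, y=6), (x=4, y=7)
  Distance 3: (x=6, y=4), (x=5, y=5), (x=7, y=5), (x=4, y=6), (x=8, y=6), (x=3, y=7)
  Distance 4: (x=5, y=4), (x=7, y=4), (x=4, y=5), (x=8, y=5), (x=3, y=6), (x=9, y=6), (x=2, y=7)
  Distance 5: (x=5, y=3), (x=7, y=3), (x=4, y=4), (x=8, y=4), (x=3, y=5), (x=9, y=5), (x=2, y=6), (x=1, y=7), (x=9, y=7)
  Distance 6: (x=5, y=2), (x=4, y=3), (x=8, y=3), (x=3, y=4), (x=9, y=4), (x=2, y=5), (x=0, y=7)
  Distance 7: (x=5, y=1), (x=4, y=2), (x=6, y=2), (x=8, y=2), (x=2, y=4), (x=1, y=5)
  Distance 8: (x=4, y=1), (x=6, y=1), (x=8, y=1), (x=3, y=2), (x=9, y=2), (x=2, y=3), (x=1, y=4)
  Distance 9: (x=4, y=0), (x=6, y=0), (x=8, y=0), (x=3, y=1), (x=9, y=1), (x=2, y=2), (x=1, y=3), (x=0, y=4)
  Distance 10: (x=3, y=0), (x=7, y=0), (x=9, y=0), (x=2, y=1), (x=1, y=2), (x=0, y=3)
  Distance 11: (x=1, y=1), (x=0, y=2)
  Distance 12: (x=1, y=0), (x=0, y=1)
  Distance 13: (x=0, y=0)
Total reachable: 69 (grid has 69 open cells total)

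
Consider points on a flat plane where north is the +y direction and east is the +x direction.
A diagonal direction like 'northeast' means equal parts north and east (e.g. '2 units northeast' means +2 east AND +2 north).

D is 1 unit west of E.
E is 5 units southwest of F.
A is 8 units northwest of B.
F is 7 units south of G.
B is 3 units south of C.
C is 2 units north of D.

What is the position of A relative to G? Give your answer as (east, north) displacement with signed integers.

Place G at the origin (east=0, north=0).
  F is 7 units south of G: delta (east=+0, north=-7); F at (east=0, north=-7).
  E is 5 units southwest of F: delta (east=-5, north=-5); E at (east=-5, north=-12).
  D is 1 unit west of E: delta (east=-1, north=+0); D at (east=-6, north=-12).
  C is 2 units north of D: delta (east=+0, north=+2); C at (east=-6, north=-10).
  B is 3 units south of C: delta (east=+0, north=-3); B at (east=-6, north=-13).
  A is 8 units northwest of B: delta (east=-8, north=+8); A at (east=-14, north=-5).
Therefore A relative to G: (east=-14, north=-5).

Answer: A is at (east=-14, north=-5) relative to G.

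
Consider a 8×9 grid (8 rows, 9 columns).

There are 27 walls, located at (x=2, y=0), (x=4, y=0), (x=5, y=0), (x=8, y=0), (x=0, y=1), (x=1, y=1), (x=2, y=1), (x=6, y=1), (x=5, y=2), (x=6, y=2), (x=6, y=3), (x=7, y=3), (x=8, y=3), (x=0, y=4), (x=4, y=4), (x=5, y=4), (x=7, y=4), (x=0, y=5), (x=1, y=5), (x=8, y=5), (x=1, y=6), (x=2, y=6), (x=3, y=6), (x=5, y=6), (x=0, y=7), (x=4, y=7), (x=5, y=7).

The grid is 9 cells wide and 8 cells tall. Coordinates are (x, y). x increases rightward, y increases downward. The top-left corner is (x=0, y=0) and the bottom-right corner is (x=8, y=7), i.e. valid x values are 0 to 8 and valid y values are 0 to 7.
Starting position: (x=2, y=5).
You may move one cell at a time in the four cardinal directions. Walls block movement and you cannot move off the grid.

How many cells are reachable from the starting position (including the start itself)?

BFS flood-fill from (x=2, y=5):
  Distance 0: (x=2, y=5)
  Distance 1: (x=2, y=4), (x=3, y=5)
  Distance 2: (x=2, y=3), (x=1, y=4), (x=3, y=4), (x=4, y=5)
  Distance 3: (x=2, y=2), (x=1, y=3), (x=3, y=3), (x=5, y=5), (x=4, y=6)
  Distance 4: (x=1, y=2), (x=3, y=2), (x=0, y=3), (x=4, y=3), (x=6, y=5)
  Distance 5: (x=3, y=1), (x=0, y=2), (x=4, y=2), (x=5, y=3), (x=6, y=4), (x=7, y=5), (x=6, y=6)
  Distance 6: (x=3, y=0), (x=4, y=1), (x=7, y=6), (x=6, y=7)
  Distance 7: (x=5, y=1), (x=8, y=6), (x=7, y=7)
  Distance 8: (x=8, y=7)
Total reachable: 32 (grid has 45 open cells total)

Answer: Reachable cells: 32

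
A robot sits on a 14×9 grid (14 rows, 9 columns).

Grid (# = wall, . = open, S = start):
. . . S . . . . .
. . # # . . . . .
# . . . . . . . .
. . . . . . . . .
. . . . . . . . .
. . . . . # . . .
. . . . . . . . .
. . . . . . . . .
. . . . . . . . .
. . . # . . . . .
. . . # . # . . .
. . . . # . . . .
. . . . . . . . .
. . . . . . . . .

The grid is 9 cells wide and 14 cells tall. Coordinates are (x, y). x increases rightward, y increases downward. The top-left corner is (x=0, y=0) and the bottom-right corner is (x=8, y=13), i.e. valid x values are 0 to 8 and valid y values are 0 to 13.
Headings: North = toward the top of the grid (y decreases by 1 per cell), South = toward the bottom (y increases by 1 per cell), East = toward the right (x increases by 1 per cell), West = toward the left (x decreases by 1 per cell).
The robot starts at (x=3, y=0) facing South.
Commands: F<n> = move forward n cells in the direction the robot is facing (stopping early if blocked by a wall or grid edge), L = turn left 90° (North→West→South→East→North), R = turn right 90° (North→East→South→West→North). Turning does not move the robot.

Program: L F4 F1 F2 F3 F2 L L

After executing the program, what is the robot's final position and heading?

Start: (x=3, y=0), facing South
  L: turn left, now facing East
  F4: move forward 4, now at (x=7, y=0)
  F1: move forward 1, now at (x=8, y=0)
  F2: move forward 0/2 (blocked), now at (x=8, y=0)
  F3: move forward 0/3 (blocked), now at (x=8, y=0)
  F2: move forward 0/2 (blocked), now at (x=8, y=0)
  L: turn left, now facing North
  L: turn left, now facing West
Final: (x=8, y=0), facing West

Answer: Final position: (x=8, y=0), facing West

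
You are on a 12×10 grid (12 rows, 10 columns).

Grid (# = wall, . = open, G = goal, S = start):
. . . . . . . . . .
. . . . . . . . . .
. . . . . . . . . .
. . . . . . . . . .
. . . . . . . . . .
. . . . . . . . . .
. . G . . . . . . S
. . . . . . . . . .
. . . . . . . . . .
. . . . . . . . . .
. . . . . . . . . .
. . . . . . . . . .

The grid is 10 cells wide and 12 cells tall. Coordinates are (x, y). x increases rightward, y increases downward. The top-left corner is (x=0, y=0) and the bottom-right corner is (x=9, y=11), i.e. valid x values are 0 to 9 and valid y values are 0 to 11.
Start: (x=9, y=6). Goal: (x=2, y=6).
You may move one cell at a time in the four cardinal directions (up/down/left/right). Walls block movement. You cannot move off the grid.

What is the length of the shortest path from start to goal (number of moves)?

Answer: Shortest path length: 7

Derivation:
BFS from (x=9, y=6) until reaching (x=2, y=6):
  Distance 0: (x=9, y=6)
  Distance 1: (x=9, y=5), (x=8, y=6), (x=9, y=7)
  Distance 2: (x=9, y=4), (x=8, y=5), (x=7, y=6), (x=8, y=7), (x=9, y=8)
  Distance 3: (x=9, y=3), (x=8, y=4), (x=7, y=5), (x=6, y=6), (x=7, y=7), (x=8, y=8), (x=9, y=9)
  Distance 4: (x=9, y=2), (x=8, y=3), (x=7, y=4), (x=6, y=5), (x=5, y=6), (x=6, y=7), (x=7, y=8), (x=8, y=9), (x=9, y=10)
  Distance 5: (x=9, y=1), (x=8, y=2), (x=7, y=3), (x=6, y=4), (x=5, y=5), (x=4, y=6), (x=5, y=7), (x=6, y=8), (x=7, y=9), (x=8, y=10), (x=9, y=11)
  Distance 6: (x=9, y=0), (x=8, y=1), (x=7, y=2), (x=6, y=3), (x=5, y=4), (x=4, y=5), (x=3, y=6), (x=4, y=7), (x=5, y=8), (x=6, y=9), (x=7, y=10), (x=8, y=11)
  Distance 7: (x=8, y=0), (x=7, y=1), (x=6, y=2), (x=5, y=3), (x=4, y=4), (x=3, y=5), (x=2, y=6), (x=3, y=7), (x=4, y=8), (x=5, y=9), (x=6, y=10), (x=7, y=11)  <- goal reached here
One shortest path (7 moves): (x=9, y=6) -> (x=8, y=6) -> (x=7, y=6) -> (x=6, y=6) -> (x=5, y=6) -> (x=4, y=6) -> (x=3, y=6) -> (x=2, y=6)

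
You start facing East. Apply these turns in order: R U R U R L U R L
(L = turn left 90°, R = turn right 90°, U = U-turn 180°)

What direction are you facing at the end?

Start: East
  R (right (90° clockwise)) -> South
  U (U-turn (180°)) -> North
  R (right (90° clockwise)) -> East
  U (U-turn (180°)) -> West
  R (right (90° clockwise)) -> North
  L (left (90° counter-clockwise)) -> West
  U (U-turn (180°)) -> East
  R (right (90° clockwise)) -> South
  L (left (90° counter-clockwise)) -> East
Final: East

Answer: Final heading: East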